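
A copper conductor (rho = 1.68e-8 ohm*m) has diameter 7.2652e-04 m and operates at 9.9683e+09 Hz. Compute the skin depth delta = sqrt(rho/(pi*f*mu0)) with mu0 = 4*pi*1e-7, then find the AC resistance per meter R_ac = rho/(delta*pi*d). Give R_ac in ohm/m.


delta = sqrt(1.68e-8 / (pi * 9.9683e+09 * 4*pi*1e-7)) = 6.533776e-07 m
R_ac = 1.68e-8 / (6.533776e-07 * pi * 7.2652e-04) = 11.27 ohm/m

11.27 ohm/m


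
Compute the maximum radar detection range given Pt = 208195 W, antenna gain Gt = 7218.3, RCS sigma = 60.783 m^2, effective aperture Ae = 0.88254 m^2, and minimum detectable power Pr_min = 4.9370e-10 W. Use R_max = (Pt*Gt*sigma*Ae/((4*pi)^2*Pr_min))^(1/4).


R^4 = 208195*7218.3*60.783*0.88254 / ((4*pi)^2 * 4.9370e-10) = 1.034044e+18
R_max = 1.034044e+18^0.25 = 31889 m

31889 m


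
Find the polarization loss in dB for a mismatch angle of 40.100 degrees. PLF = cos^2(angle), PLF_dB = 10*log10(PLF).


PLF_linear = cos^2(40.100 deg) = 0.5851047
PLF_dB = 10 * log10(0.5851047) = -2.328 dB

-2.328 dB


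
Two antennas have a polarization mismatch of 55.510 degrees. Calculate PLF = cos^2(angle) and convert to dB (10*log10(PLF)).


PLF_linear = cos^2(55.510 deg) = 0.3206531
PLF_dB = 10 * log10(0.3206531) = -4.940 dB

-4.940 dB


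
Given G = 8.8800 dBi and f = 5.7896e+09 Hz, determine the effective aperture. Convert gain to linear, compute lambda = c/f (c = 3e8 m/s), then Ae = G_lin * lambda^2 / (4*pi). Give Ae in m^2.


lambda = c / f = 3.0000e+08 / 5.7896e+09 = 0.05181705 m
G_linear = 10^(8.8800/10) = 7.726806
Ae = G_linear * lambda^2 / (4*pi) = 7.726806 * 0.05181705^2 / (4*pi) = 1.651e-03 m^2

1.651e-03 m^2


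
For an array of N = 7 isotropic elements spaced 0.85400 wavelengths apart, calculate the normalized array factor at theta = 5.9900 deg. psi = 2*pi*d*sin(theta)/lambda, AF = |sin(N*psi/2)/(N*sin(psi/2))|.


psi = 2*pi*0.85400*sin(5.9900 deg) = 0.5599516 rad
AF = |sin(7*0.5599516/2) / (7*sin(0.5599516/2))| = 0.4783

0.4783


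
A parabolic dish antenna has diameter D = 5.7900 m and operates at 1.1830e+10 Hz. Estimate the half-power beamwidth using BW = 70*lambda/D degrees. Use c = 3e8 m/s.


lambda = c / f = 3.0000e+08 / 1.1830e+10 = 0.02535926 m
BW = 70 * 0.02535926 / 5.7900 = 0.3066 deg

0.3066 deg


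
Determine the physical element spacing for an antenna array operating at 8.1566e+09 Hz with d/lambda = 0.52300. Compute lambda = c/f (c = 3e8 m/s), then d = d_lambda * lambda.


lambda = c / f = 3.0000e+08 / 8.1566e+09 = 0.03678003 m
d = 0.52300 * 0.03678003 = 0.01924 m

0.01924 m


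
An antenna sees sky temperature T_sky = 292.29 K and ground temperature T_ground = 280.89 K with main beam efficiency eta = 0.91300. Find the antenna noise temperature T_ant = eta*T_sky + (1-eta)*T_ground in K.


T_ant = 0.91300 * 292.29 + (1 - 0.91300) * 280.89 = 291.3 K

291.3 K


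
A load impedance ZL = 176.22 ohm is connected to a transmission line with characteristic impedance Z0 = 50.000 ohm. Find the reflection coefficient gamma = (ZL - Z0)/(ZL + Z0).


gamma = (176.22 - 50.000) / (176.22 + 50.000) = 0.5580

0.5580


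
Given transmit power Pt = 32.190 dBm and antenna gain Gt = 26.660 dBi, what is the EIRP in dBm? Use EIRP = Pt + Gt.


EIRP = Pt + Gt = 32.190 + 26.660 = 58.85 dBm

58.85 dBm


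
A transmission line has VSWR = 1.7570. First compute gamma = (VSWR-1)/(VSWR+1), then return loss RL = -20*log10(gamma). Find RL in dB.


gamma = (1.7570 - 1) / (1.7570 + 1) = 0.2745738
RL = -20 * log10(0.2745738) = 11.23 dB

11.23 dB


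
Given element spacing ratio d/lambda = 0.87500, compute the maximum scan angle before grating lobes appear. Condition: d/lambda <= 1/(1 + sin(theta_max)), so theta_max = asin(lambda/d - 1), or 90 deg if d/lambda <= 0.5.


lambda/d - 1 = 1/0.87500 - 1 = 0.1428571
theta_max = asin(0.1428571) = 8.213 deg

8.213 deg


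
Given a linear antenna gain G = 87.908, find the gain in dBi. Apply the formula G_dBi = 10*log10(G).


G_dBi = 10 * log10(87.908) = 19.44 dBi

19.44 dBi


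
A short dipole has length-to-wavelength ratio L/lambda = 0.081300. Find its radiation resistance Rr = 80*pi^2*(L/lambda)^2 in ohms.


Rr = 80 * pi^2 * (0.081300)^2 = 80 * 9.869604 * 6.609690e-03 = 5.219 ohm

5.219 ohm


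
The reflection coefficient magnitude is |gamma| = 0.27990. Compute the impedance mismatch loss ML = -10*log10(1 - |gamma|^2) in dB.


ML = -10 * log10(1 - 0.27990^2) = -10 * log10(0.92165599) = 0.3543 dB

0.3543 dB


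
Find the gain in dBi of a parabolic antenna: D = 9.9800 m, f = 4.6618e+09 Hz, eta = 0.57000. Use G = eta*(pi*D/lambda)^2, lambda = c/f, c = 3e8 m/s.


lambda = c / f = 3.0000e+08 / 4.6618e+09 = 0.06435283 m
G_linear = 0.57000 * (pi * 9.9800 / 0.06435283)^2 = 135300.8
G_dBi = 10 * log10(135300.8) = 51.31 dBi

51.31 dBi


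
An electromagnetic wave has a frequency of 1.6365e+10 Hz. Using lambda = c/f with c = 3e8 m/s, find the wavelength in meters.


lambda = c / f = 3.0000e+08 / 1.6365e+10 = 0.01833 m

0.01833 m


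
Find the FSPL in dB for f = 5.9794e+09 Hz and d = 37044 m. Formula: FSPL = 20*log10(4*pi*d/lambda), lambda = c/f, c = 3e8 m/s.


lambda = c / f = 3.0000e+08 / 5.9794e+09 = 0.05017226 m
FSPL = 20 * log10(4*pi*37044/0.05017226) = 139.3 dB

139.3 dB


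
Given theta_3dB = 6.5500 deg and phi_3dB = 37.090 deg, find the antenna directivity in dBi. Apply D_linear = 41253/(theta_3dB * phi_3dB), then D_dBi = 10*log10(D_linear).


D_linear = 41253 / (6.5500 * 37.090) = 169.8077
D_dBi = 10 * log10(169.8077) = 22.30 dBi

22.30 dBi


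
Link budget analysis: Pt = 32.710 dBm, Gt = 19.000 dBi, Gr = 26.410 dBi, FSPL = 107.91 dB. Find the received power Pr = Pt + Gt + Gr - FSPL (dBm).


Pr = 32.710 + 19.000 + 26.410 - 107.91 = -29.79 dBm

-29.79 dBm


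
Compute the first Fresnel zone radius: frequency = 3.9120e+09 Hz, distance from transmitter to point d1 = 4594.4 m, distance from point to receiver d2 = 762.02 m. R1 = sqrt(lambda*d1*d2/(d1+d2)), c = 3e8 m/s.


lambda = c / f = 3.0000e+08 / 3.9120e+09 = 0.07668712 m
R1 = sqrt(0.07668712 * 4594.4 * 762.02 / (4594.4 + 762.02)) = 7.080 m

7.080 m


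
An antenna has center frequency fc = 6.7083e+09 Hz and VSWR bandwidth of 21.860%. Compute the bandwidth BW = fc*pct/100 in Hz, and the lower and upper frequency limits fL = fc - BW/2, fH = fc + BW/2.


BW = 6.7083e+09 * 21.860/100 = 1.466434e+09 Hz
fL = 6.7083e+09 - 1.466434e+09/2 = 5.975e+09 Hz
fH = 6.7083e+09 + 1.466434e+09/2 = 7.442e+09 Hz

BW=1.466e+09 Hz, fL=5.975e+09 Hz, fH=7.442e+09 Hz


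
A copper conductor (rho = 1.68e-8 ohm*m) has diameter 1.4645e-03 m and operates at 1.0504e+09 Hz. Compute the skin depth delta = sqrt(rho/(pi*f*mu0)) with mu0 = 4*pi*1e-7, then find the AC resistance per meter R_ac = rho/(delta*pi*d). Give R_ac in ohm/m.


delta = sqrt(1.68e-8 / (pi * 1.0504e+09 * 4*pi*1e-7)) = 2.012785e-06 m
R_ac = 1.68e-8 / (2.012785e-06 * pi * 1.4645e-03) = 1.814 ohm/m

1.814 ohm/m


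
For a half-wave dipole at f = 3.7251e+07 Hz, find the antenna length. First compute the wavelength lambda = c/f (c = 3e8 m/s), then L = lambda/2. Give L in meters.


lambda = c / f = 3.0000e+08 / 3.7251e+07 = 8.053475 m
L = lambda / 2 = 8.053475 / 2 = 4.027 m

4.027 m


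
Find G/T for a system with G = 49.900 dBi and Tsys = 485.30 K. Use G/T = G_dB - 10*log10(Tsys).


G/T = 49.900 - 10*log10(485.30) = 49.900 - 26.86010 = 23.04 dB/K

23.04 dB/K


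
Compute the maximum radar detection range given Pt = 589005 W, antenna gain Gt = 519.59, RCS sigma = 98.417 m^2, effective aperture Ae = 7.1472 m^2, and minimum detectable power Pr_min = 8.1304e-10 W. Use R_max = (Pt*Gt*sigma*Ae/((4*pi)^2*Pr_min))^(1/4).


R^4 = 589005*519.59*98.417*7.1472 / ((4*pi)^2 * 8.1304e-10) = 1.676695e+18
R_max = 1.676695e+18^0.25 = 35984 m

35984 m


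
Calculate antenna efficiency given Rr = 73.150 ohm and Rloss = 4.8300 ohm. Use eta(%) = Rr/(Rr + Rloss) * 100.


eta = 73.150 / (73.150 + 4.8300) * 100 = 93.81%

93.81%


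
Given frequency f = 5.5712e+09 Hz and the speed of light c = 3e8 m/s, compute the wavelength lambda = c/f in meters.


lambda = c / f = 3.0000e+08 / 5.5712e+09 = 0.05385 m

0.05385 m


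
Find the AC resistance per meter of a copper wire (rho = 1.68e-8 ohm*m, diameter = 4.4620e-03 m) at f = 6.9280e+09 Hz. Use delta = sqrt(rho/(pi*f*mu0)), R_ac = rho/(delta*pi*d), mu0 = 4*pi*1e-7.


delta = sqrt(1.68e-8 / (pi * 6.9280e+09 * 4*pi*1e-7)) = 7.837379e-07 m
R_ac = 1.68e-8 / (7.837379e-07 * pi * 4.4620e-03) = 1.529 ohm/m

1.529 ohm/m


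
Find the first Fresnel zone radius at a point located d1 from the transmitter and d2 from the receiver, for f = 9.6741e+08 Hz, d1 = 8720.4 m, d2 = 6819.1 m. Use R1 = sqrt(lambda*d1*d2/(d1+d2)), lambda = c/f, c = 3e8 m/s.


lambda = c / f = 3.0000e+08 / 9.6741e+08 = 0.3101064 m
R1 = sqrt(0.3101064 * 8720.4 * 6819.1 / (8720.4 + 6819.1)) = 34.45 m

34.45 m


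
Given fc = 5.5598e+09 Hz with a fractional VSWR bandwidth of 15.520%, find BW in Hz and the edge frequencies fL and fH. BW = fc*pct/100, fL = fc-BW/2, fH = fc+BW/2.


BW = 5.5598e+09 * 15.520/100 = 8.628810e+08 Hz
fL = 5.5598e+09 - 8.628810e+08/2 = 5.128e+09 Hz
fH = 5.5598e+09 + 8.628810e+08/2 = 5.991e+09 Hz

BW=8.629e+08 Hz, fL=5.128e+09 Hz, fH=5.991e+09 Hz


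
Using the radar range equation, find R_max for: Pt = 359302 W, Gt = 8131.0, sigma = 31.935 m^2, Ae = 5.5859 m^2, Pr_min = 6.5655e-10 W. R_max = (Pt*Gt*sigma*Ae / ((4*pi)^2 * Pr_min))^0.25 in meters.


R^4 = 359302*8131.0*31.935*5.5859 / ((4*pi)^2 * 6.5655e-10) = 5.026621e+18
R_max = 5.026621e+18^0.25 = 47350 m

47350 m


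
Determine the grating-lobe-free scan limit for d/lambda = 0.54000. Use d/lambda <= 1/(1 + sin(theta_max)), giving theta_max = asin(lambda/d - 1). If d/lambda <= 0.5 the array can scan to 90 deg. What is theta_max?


lambda/d - 1 = 1/0.54000 - 1 = 0.8518519
theta_max = asin(0.8518519) = 58.41 deg

58.41 deg


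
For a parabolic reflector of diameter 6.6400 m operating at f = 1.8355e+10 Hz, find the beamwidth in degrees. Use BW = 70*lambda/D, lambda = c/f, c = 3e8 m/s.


lambda = c / f = 3.0000e+08 / 1.8355e+10 = 0.01634432 m
BW = 70 * 0.01634432 / 6.6400 = 0.1723 deg

0.1723 deg


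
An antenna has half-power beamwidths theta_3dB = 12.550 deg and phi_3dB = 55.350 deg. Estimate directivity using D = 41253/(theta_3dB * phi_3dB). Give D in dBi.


D_linear = 41253 / (12.550 * 55.350) = 59.38738
D_dBi = 10 * log10(59.38738) = 17.74 dBi

17.74 dBi


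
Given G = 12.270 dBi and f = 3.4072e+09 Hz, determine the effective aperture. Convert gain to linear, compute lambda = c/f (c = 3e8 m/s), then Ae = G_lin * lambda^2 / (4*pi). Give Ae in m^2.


lambda = c / f = 3.0000e+08 / 3.4072e+09 = 0.08804884 m
G_linear = 10^(12.270/10) = 16.86553
Ae = G_linear * lambda^2 / (4*pi) = 16.86553 * 0.08804884^2 / (4*pi) = 0.01040 m^2

0.01040 m^2


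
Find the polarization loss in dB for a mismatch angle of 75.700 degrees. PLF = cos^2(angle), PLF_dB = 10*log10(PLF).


PLF_linear = cos^2(75.700 deg) = 0.06100851
PLF_dB = 10 * log10(0.06100851) = -12.15 dB

-12.15 dB


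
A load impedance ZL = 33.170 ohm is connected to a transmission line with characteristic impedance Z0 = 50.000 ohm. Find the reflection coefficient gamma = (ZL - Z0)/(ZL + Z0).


gamma = (33.170 - 50.000) / (33.170 + 50.000) = -0.2024

-0.2024


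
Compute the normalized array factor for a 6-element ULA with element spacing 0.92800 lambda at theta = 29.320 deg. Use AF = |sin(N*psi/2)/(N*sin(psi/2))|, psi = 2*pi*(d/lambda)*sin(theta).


psi = 2*pi*0.92800*sin(29.320 deg) = 2.855264 rad
AF = |sin(6*2.855264/2) / (6*sin(2.855264/2))| = 0.1275

0.1275


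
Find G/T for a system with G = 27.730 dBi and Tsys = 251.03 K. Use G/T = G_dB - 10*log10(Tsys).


G/T = 27.730 - 10*log10(251.03) = 27.730 - 23.99726 = 3.733 dB/K

3.733 dB/K


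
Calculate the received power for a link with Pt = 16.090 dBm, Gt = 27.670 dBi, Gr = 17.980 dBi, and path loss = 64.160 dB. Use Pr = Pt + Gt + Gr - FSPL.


Pr = 16.090 + 27.670 + 17.980 - 64.160 = -2.42 dBm

-2.42 dBm


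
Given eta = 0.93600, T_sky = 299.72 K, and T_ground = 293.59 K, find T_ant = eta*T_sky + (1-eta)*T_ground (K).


T_ant = 0.93600 * 299.72 + (1 - 0.93600) * 293.59 = 299.3 K

299.3 K


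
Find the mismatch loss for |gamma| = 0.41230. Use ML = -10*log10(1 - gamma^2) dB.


ML = -10 * log10(1 - 0.41230^2) = -10 * log10(0.83000871) = 0.8092 dB

0.8092 dB


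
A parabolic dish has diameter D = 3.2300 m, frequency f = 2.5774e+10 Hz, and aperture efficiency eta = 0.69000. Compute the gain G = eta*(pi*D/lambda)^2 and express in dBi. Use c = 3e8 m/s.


lambda = c / f = 3.0000e+08 / 2.5774e+10 = 0.01163964 m
G_linear = 0.69000 * (pi * 3.2300 / 0.01163964)^2 = 524414.6
G_dBi = 10 * log10(524414.6) = 57.20 dBi

57.20 dBi


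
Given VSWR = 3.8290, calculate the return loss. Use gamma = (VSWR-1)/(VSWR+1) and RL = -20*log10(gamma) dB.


gamma = (3.8290 - 1) / (3.8290 + 1) = 0.5858356
RL = -20 * log10(0.5858356) = 4.644 dB

4.644 dB


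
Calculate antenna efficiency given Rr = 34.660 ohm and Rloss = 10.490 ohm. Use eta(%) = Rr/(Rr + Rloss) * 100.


eta = 34.660 / (34.660 + 10.490) * 100 = 76.77%

76.77%


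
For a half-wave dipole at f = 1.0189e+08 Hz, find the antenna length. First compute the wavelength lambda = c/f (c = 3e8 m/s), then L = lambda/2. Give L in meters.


lambda = c / f = 3.0000e+08 / 1.0189e+08 = 2.944352 m
L = lambda / 2 = 2.944352 / 2 = 1.472 m

1.472 m


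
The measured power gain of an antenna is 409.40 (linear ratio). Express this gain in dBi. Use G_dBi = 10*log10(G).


G_dBi = 10 * log10(409.40) = 26.12 dBi

26.12 dBi


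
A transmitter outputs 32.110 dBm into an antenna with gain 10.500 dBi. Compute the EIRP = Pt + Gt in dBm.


EIRP = Pt + Gt = 32.110 + 10.500 = 42.61 dBm

42.61 dBm


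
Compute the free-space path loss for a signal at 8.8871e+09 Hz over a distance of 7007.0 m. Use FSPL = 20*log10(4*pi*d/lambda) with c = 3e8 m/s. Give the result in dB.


lambda = c / f = 3.0000e+08 / 8.8871e+09 = 0.03375679 m
FSPL = 20 * log10(4*pi*7007.0/0.03375679) = 128.3 dB

128.3 dB


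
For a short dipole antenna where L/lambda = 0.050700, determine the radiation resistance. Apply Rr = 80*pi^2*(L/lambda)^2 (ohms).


Rr = 80 * pi^2 * (0.050700)^2 = 80 * 9.869604 * 2.570490e-03 = 2.030 ohm

2.030 ohm


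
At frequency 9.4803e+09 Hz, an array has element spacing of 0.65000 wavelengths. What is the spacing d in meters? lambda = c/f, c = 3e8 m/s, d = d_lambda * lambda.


lambda = c / f = 3.0000e+08 / 9.4803e+09 = 0.03164457 m
d = 0.65000 * 0.03164457 = 0.02057 m

0.02057 m


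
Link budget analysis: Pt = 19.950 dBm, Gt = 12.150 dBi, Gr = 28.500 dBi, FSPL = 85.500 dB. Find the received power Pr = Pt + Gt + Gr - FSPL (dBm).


Pr = 19.950 + 12.150 + 28.500 - 85.500 = -24.90 dBm

-24.90 dBm


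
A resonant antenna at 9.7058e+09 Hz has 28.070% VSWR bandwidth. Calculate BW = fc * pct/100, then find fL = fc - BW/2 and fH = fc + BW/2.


BW = 9.7058e+09 * 28.070/100 = 2.724418e+09 Hz
fL = 9.7058e+09 - 2.724418e+09/2 = 8.344e+09 Hz
fH = 9.7058e+09 + 2.724418e+09/2 = 1.107e+10 Hz

BW=2.724e+09 Hz, fL=8.344e+09 Hz, fH=1.107e+10 Hz


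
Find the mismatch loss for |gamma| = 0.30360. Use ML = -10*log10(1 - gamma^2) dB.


ML = -10 * log10(1 - 0.30360^2) = -10 * log10(0.90782704) = 0.4200 dB

0.4200 dB


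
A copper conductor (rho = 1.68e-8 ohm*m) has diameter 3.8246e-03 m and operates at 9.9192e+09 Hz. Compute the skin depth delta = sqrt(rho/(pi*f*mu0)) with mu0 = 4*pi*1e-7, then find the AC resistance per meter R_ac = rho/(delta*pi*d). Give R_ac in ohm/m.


delta = sqrt(1.68e-8 / (pi * 9.9192e+09 * 4*pi*1e-7)) = 6.549927e-07 m
R_ac = 1.68e-8 / (6.549927e-07 * pi * 3.8246e-03) = 2.135 ohm/m

2.135 ohm/m


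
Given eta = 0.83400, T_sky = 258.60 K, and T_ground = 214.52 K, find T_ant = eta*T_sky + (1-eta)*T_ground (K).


T_ant = 0.83400 * 258.60 + (1 - 0.83400) * 214.52 = 251.3 K

251.3 K


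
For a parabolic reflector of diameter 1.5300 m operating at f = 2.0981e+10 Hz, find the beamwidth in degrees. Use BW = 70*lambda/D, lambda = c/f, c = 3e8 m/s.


lambda = c / f = 3.0000e+08 / 2.0981e+10 = 0.01429865 m
BW = 70 * 0.01429865 / 1.5300 = 0.6542 deg

0.6542 deg


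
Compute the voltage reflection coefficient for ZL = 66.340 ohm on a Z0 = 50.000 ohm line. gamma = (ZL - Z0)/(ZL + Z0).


gamma = (66.340 - 50.000) / (66.340 + 50.000) = 0.1405

0.1405


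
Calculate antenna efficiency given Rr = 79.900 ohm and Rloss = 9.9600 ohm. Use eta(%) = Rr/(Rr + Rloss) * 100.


eta = 79.900 / (79.900 + 9.9600) * 100 = 88.92%

88.92%


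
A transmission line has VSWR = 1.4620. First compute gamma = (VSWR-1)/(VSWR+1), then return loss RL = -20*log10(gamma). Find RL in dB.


gamma = (1.4620 - 1) / (1.4620 + 1) = 0.1876523
RL = -20 * log10(0.1876523) = 14.53 dB

14.53 dB


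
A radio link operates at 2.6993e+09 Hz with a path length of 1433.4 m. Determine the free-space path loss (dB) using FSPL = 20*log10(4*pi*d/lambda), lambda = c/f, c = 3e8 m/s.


lambda = c / f = 3.0000e+08 / 2.6993e+09 = 0.1111399 m
FSPL = 20 * log10(4*pi*1433.4/0.1111399) = 104.2 dB

104.2 dB


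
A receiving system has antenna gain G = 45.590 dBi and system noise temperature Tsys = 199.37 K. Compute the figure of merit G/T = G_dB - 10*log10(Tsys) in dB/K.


G/T = 45.590 - 10*log10(199.37) = 45.590 - 22.99660 = 22.59 dB/K

22.59 dB/K


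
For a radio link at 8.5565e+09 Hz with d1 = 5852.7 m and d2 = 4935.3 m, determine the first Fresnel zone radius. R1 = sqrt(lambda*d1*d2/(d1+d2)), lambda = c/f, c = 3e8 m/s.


lambda = c / f = 3.0000e+08 / 8.5565e+09 = 0.03506106 m
R1 = sqrt(0.03506106 * 5852.7 * 4935.3 / (5852.7 + 4935.3)) = 9.689 m

9.689 m


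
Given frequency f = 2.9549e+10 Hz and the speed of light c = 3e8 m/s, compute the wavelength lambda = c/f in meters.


lambda = c / f = 3.0000e+08 / 2.9549e+10 = 0.01015 m

0.01015 m


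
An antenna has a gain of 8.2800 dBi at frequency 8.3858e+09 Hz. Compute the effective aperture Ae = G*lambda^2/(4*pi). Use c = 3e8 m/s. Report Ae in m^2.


lambda = c / f = 3.0000e+08 / 8.3858e+09 = 0.03577476 m
G_linear = 10^(8.2800/10) = 6.729767
Ae = G_linear * lambda^2 / (4*pi) = 6.729767 * 0.03577476^2 / (4*pi) = 6.854e-04 m^2

6.854e-04 m^2


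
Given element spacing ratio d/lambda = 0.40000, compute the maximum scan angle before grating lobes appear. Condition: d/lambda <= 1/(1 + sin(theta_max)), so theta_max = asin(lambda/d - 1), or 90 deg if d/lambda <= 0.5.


lambda/d - 1 = 1/0.40000 - 1 = 1.500000 >= 1
d/lambda <= 0.5, so the array can scan to endfire without grating lobes: theta_max = 90 deg

90 deg


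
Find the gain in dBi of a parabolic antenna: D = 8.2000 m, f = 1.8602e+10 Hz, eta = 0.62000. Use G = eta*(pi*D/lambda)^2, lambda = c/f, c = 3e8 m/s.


lambda = c / f = 3.0000e+08 / 1.8602e+10 = 0.01612730 m
G_linear = 0.62000 * (pi * 8.2000 / 0.01612730)^2 = 1.581961e+06
G_dBi = 10 * log10(1.581961e+06) = 61.99 dBi

61.99 dBi


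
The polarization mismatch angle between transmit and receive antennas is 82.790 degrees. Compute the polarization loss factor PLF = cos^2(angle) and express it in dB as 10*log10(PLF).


PLF_linear = cos^2(82.790 deg) = 0.01575185
PLF_dB = 10 * log10(0.01575185) = -18.03 dB

-18.03 dB


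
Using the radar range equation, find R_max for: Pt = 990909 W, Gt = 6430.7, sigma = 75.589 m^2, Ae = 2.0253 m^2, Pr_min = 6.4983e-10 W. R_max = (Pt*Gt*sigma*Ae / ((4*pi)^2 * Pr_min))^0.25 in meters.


R^4 = 990909*6430.7*75.589*2.0253 / ((4*pi)^2 * 6.4983e-10) = 9.506497e+18
R_max = 9.506497e+18^0.25 = 55527 m

55527 m


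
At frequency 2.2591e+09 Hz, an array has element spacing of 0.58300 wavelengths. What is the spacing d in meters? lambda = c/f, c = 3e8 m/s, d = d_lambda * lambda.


lambda = c / f = 3.0000e+08 / 2.2591e+09 = 0.1327962 m
d = 0.58300 * 0.1327962 = 0.07742 m

0.07742 m


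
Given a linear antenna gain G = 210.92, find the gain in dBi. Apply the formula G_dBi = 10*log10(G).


G_dBi = 10 * log10(210.92) = 23.24 dBi

23.24 dBi


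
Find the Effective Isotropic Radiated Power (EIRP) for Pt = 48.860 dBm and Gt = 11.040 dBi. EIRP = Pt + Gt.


EIRP = Pt + Gt = 48.860 + 11.040 = 59.90 dBm

59.90 dBm


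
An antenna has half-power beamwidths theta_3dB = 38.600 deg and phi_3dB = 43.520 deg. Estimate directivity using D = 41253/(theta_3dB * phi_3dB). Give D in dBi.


D_linear = 41253 / (38.600 * 43.520) = 24.55723
D_dBi = 10 * log10(24.55723) = 13.90 dBi

13.90 dBi


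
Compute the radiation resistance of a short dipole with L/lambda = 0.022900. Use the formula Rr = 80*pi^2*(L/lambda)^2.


Rr = 80 * pi^2 * (0.022900)^2 = 80 * 9.869604 * 5.244100e-04 = 0.4141 ohm

0.4141 ohm


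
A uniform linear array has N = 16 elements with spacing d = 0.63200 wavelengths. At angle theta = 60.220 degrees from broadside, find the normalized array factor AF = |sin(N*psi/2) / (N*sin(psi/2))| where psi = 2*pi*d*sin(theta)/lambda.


psi = 2*pi*0.63200*sin(60.220 deg) = 3.446562 rad
AF = |sin(16*3.446562/2) / (16*sin(3.446562/2))| = 0.04083

0.04083


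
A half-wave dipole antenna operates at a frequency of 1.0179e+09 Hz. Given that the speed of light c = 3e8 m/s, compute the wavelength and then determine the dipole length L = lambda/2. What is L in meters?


lambda = c / f = 3.0000e+08 / 1.0179e+09 = 0.2947244 m
L = lambda / 2 = 0.2947244 / 2 = 0.1474 m

0.1474 m


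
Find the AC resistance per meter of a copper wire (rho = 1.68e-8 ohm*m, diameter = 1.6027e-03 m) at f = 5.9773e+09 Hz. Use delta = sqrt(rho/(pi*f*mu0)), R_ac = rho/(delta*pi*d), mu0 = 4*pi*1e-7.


delta = sqrt(1.68e-8 / (pi * 5.9773e+09 * 4*pi*1e-7)) = 8.437664e-07 m
R_ac = 1.68e-8 / (8.437664e-07 * pi * 1.6027e-03) = 3.954 ohm/m

3.954 ohm/m


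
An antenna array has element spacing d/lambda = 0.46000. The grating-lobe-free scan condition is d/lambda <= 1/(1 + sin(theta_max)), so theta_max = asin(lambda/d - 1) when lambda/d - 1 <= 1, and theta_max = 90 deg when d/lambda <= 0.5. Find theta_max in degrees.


lambda/d - 1 = 1/0.46000 - 1 = 1.173913 >= 1
d/lambda <= 0.5, so the array can scan to endfire without grating lobes: theta_max = 90 deg

90 deg


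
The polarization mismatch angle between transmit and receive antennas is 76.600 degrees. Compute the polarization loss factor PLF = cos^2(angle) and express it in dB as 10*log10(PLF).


PLF_linear = cos^2(76.600 deg) = 0.05370709
PLF_dB = 10 * log10(0.05370709) = -12.70 dB

-12.70 dB


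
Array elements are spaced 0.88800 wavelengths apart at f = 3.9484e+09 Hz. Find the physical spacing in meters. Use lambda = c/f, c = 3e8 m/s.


lambda = c / f = 3.0000e+08 / 3.9484e+09 = 0.07598014 m
d = 0.88800 * 0.07598014 = 0.06747 m

0.06747 m


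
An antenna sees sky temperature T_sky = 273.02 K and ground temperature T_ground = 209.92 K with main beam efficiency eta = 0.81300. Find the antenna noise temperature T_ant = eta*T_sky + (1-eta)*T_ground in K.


T_ant = 0.81300 * 273.02 + (1 - 0.81300) * 209.92 = 261.2 K

261.2 K


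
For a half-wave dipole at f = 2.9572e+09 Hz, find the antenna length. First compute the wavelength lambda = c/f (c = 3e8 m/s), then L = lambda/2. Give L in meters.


lambda = c / f = 3.0000e+08 / 2.9572e+09 = 0.1014473 m
L = lambda / 2 = 0.1014473 / 2 = 0.05072 m

0.05072 m


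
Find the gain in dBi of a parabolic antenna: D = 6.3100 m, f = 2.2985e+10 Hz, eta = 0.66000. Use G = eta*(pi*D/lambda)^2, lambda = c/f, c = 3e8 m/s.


lambda = c / f = 3.0000e+08 / 2.2985e+10 = 0.01305199 m
G_linear = 0.66000 * (pi * 6.3100 / 0.01305199)^2 = 1.522471e+06
G_dBi = 10 * log10(1.522471e+06) = 61.83 dBi

61.83 dBi


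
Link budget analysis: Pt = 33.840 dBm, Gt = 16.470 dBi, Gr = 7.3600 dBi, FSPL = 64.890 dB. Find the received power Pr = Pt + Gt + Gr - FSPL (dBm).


Pr = 33.840 + 16.470 + 7.3600 - 64.890 = -7.22 dBm

-7.22 dBm


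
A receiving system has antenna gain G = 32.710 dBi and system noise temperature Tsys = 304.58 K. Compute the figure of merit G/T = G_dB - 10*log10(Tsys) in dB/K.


G/T = 32.710 - 10*log10(304.58) = 32.710 - 24.83701 = 7.873 dB/K

7.873 dB/K


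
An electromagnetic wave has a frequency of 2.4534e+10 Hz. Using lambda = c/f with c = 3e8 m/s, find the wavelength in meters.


lambda = c / f = 3.0000e+08 / 2.4534e+10 = 0.01223 m

0.01223 m


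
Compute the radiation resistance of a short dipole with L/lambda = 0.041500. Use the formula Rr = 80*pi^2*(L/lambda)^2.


Rr = 80 * pi^2 * (0.041500)^2 = 80 * 9.869604 * 1.722250e-03 = 1.360 ohm

1.360 ohm


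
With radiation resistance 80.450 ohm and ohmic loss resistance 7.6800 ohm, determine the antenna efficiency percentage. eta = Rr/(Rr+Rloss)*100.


eta = 80.450 / (80.450 + 7.6800) * 100 = 91.29%

91.29%


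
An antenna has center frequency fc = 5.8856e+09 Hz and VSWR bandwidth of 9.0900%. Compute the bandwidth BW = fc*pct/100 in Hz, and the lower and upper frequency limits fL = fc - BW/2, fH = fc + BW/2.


BW = 5.8856e+09 * 9.0900/100 = 5.350010e+08 Hz
fL = 5.8856e+09 - 5.350010e+08/2 = 5.618e+09 Hz
fH = 5.8856e+09 + 5.350010e+08/2 = 6.153e+09 Hz

BW=5.350e+08 Hz, fL=5.618e+09 Hz, fH=6.153e+09 Hz


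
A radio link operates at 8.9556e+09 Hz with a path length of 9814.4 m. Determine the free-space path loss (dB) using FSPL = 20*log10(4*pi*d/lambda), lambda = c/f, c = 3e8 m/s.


lambda = c / f = 3.0000e+08 / 8.9556e+09 = 0.03349859 m
FSPL = 20 * log10(4*pi*9814.4/0.03349859) = 131.3 dB

131.3 dB


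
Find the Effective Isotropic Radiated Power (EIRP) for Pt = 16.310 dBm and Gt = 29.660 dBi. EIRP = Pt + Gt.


EIRP = Pt + Gt = 16.310 + 29.660 = 45.97 dBm

45.97 dBm


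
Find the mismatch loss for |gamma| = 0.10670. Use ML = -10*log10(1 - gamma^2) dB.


ML = -10 * log10(1 - 0.10670^2) = -10 * log10(0.98861511) = 0.04973 dB

0.04973 dB


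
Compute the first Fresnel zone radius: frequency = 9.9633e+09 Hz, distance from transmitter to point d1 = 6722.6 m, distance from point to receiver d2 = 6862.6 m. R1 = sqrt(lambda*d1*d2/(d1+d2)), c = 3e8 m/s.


lambda = c / f = 3.0000e+08 / 9.9633e+09 = 0.03011051 m
R1 = sqrt(0.03011051 * 6722.6 * 6862.6 / (6722.6 + 6862.6)) = 10.11 m

10.11 m


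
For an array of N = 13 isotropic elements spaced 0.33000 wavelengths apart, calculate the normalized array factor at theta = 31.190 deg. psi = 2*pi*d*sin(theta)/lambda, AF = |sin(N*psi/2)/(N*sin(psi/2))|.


psi = 2*pi*0.33000*sin(31.190 deg) = 1.073794 rad
AF = |sin(13*1.073794/2) / (13*sin(1.073794/2))| = 0.09648

0.09648


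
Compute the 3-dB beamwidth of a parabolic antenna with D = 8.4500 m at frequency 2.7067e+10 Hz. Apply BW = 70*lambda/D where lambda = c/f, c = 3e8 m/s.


lambda = c / f = 3.0000e+08 / 2.7067e+10 = 0.01108361 m
BW = 70 * 0.01108361 / 8.4500 = 0.09182 deg

0.09182 deg


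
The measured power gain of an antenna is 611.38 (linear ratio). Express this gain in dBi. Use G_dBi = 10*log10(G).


G_dBi = 10 * log10(611.38) = 27.86 dBi

27.86 dBi


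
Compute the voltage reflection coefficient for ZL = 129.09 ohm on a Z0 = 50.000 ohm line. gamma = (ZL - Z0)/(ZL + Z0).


gamma = (129.09 - 50.000) / (129.09 + 50.000) = 0.4416

0.4416


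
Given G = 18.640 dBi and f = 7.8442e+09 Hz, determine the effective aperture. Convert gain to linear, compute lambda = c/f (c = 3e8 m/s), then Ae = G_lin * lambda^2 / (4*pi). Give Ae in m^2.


lambda = c / f = 3.0000e+08 / 7.8442e+09 = 0.03824482 m
G_linear = 10^(18.640/10) = 73.11391
Ae = G_linear * lambda^2 / (4*pi) = 73.11391 * 0.03824482^2 / (4*pi) = 8.510e-03 m^2

8.510e-03 m^2


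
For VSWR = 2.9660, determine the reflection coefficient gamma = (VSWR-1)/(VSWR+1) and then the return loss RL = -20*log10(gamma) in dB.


gamma = (2.9660 - 1) / (2.9660 + 1) = 0.4957136
RL = -20 * log10(0.4957136) = 6.095 dB

6.095 dB


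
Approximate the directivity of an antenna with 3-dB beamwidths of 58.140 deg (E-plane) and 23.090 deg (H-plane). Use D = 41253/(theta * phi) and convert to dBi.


D_linear = 41253 / (58.140 * 23.090) = 30.72958
D_dBi = 10 * log10(30.72958) = 14.88 dBi

14.88 dBi


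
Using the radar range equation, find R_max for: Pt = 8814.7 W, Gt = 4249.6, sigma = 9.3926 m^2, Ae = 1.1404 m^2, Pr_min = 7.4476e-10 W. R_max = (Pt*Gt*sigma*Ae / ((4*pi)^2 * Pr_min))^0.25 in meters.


R^4 = 8814.7*4249.6*9.3926*1.1404 / ((4*pi)^2 * 7.4476e-10) = 3.411635e+15
R_max = 3.411635e+15^0.25 = 7643 m

7643 m


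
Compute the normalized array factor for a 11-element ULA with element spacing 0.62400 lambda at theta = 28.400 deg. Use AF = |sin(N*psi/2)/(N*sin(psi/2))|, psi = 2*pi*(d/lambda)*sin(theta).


psi = 2*pi*0.62400*sin(28.400 deg) = 1.864783 rad
AF = |sin(11*1.864783/2) / (11*sin(1.864783/2))| = 0.08365

0.08365


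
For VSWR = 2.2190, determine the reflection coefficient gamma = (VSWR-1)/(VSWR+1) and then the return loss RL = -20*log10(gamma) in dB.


gamma = (2.2190 - 1) / (2.2190 + 1) = 0.3786890
RL = -20 * log10(0.3786890) = 8.434 dB

8.434 dB


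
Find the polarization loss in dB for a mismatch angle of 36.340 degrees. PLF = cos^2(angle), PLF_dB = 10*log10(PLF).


PLF_linear = cos^2(36.340 deg) = 0.6488541
PLF_dB = 10 * log10(0.6488541) = -1.879 dB

-1.879 dB


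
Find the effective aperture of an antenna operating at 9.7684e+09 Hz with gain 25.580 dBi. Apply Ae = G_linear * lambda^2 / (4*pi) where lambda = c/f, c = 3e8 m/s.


lambda = c / f = 3.0000e+08 / 9.7684e+09 = 0.03071127 m
G_linear = 10^(25.580/10) = 361.4099
Ae = G_linear * lambda^2 / (4*pi) = 361.4099 * 0.03071127^2 / (4*pi) = 0.02713 m^2

0.02713 m^2


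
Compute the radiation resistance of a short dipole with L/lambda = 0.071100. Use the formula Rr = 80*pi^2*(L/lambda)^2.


Rr = 80 * pi^2 * (0.071100)^2 = 80 * 9.869604 * 5.055210e-03 = 3.991 ohm

3.991 ohm


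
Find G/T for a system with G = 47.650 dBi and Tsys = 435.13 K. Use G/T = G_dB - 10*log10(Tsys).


G/T = 47.650 - 10*log10(435.13) = 47.650 - 26.38619 = 21.26 dB/K

21.26 dB/K


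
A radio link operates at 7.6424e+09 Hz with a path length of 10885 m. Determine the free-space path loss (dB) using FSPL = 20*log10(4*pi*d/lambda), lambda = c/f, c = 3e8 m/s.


lambda = c / f = 3.0000e+08 / 7.6424e+09 = 0.03925468 m
FSPL = 20 * log10(4*pi*10885/0.03925468) = 130.8 dB

130.8 dB


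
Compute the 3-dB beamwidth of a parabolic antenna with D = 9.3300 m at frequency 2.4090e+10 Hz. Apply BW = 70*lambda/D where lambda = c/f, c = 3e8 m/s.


lambda = c / f = 3.0000e+08 / 2.4090e+10 = 0.01245330 m
BW = 70 * 0.01245330 / 9.3300 = 0.09343 deg

0.09343 deg


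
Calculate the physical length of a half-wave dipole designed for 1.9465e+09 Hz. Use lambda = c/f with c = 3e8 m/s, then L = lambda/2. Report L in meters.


lambda = c / f = 3.0000e+08 / 1.9465e+09 = 0.1541228 m
L = lambda / 2 = 0.1541228 / 2 = 0.07706 m

0.07706 m


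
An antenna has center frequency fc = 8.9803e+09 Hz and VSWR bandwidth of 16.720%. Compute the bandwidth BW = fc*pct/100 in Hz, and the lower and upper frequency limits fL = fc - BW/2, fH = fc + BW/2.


BW = 8.9803e+09 * 16.720/100 = 1.501506e+09 Hz
fL = 8.9803e+09 - 1.501506e+09/2 = 8.230e+09 Hz
fH = 8.9803e+09 + 1.501506e+09/2 = 9.731e+09 Hz

BW=1.502e+09 Hz, fL=8.230e+09 Hz, fH=9.731e+09 Hz


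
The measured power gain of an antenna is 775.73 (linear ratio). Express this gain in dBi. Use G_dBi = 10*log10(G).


G_dBi = 10 * log10(775.73) = 28.90 dBi

28.90 dBi


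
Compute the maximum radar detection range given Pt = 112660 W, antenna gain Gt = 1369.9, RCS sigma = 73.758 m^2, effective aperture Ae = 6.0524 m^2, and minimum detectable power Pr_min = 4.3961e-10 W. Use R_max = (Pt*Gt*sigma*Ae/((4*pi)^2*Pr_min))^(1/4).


R^4 = 112660*1369.9*73.758*6.0524 / ((4*pi)^2 * 4.3961e-10) = 9.924487e+17
R_max = 9.924487e+17^0.25 = 31563 m

31563 m


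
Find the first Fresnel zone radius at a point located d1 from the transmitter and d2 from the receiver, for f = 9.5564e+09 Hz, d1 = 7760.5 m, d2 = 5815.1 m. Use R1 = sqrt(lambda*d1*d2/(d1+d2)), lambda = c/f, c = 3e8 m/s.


lambda = c / f = 3.0000e+08 / 9.5564e+09 = 0.03139257 m
R1 = sqrt(0.03139257 * 7760.5 * 5815.1 / (7760.5 + 5815.1)) = 10.22 m

10.22 m


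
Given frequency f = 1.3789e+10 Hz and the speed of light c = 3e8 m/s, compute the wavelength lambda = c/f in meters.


lambda = c / f = 3.0000e+08 / 1.3789e+10 = 0.02176 m

0.02176 m


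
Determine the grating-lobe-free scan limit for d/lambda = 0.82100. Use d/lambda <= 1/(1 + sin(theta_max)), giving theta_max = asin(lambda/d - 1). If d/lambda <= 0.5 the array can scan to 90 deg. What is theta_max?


lambda/d - 1 = 1/0.82100 - 1 = 0.2180268
theta_max = asin(0.2180268) = 12.59 deg

12.59 deg


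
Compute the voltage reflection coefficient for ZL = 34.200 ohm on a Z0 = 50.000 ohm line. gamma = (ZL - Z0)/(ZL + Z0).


gamma = (34.200 - 50.000) / (34.200 + 50.000) = -0.1876

-0.1876


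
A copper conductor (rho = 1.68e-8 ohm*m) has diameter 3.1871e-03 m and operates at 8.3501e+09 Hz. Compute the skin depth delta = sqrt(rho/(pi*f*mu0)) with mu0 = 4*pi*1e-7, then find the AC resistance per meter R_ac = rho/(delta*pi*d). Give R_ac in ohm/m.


delta = sqrt(1.68e-8 / (pi * 8.3501e+09 * 4*pi*1e-7)) = 7.138861e-07 m
R_ac = 1.68e-8 / (7.138861e-07 * pi * 3.1871e-03) = 2.350 ohm/m

2.350 ohm/m


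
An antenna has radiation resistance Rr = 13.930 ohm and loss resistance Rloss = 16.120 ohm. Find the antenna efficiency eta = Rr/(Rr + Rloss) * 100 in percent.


eta = 13.930 / (13.930 + 16.120) * 100 = 46.36%

46.36%


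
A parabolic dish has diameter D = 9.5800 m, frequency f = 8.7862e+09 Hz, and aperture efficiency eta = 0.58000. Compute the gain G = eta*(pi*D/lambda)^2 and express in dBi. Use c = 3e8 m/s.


lambda = c / f = 3.0000e+08 / 8.7862e+09 = 0.03414445 m
G_linear = 0.58000 * (pi * 9.5800 / 0.03414445)^2 = 450628.4
G_dBi = 10 * log10(450628.4) = 56.54 dBi

56.54 dBi


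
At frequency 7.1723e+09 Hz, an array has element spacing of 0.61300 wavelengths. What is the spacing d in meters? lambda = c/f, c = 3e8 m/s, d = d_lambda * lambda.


lambda = c / f = 3.0000e+08 / 7.1723e+09 = 0.04182759 m
d = 0.61300 * 0.04182759 = 0.02564 m

0.02564 m


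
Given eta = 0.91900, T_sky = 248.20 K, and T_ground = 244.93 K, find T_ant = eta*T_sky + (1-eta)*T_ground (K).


T_ant = 0.91900 * 248.20 + (1 - 0.91900) * 244.93 = 247.9 K

247.9 K


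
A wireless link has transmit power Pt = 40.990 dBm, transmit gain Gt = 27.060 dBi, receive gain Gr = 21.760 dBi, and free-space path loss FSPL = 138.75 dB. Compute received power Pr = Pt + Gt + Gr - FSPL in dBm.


Pr = 40.990 + 27.060 + 21.760 - 138.75 = -48.94 dBm

-48.94 dBm


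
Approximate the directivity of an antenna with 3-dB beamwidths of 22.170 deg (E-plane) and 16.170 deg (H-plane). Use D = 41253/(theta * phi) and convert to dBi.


D_linear = 41253 / (22.170 * 16.170) = 115.0747
D_dBi = 10 * log10(115.0747) = 20.61 dBi

20.61 dBi


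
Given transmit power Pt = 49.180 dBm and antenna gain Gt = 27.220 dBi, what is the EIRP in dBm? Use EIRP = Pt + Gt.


EIRP = Pt + Gt = 49.180 + 27.220 = 76.40 dBm

76.40 dBm


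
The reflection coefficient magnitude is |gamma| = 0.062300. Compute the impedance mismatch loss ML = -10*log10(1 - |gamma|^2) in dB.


ML = -10 * log10(1 - 0.062300^2) = -10 * log10(0.99611871) = 0.01689 dB

0.01689 dB


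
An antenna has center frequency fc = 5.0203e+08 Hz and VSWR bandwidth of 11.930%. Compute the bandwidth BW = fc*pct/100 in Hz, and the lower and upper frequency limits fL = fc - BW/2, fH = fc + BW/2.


BW = 5.0203e+08 * 11.930/100 = 5.989218e+07 Hz
fL = 5.0203e+08 - 5.989218e+07/2 = 4.721e+08 Hz
fH = 5.0203e+08 + 5.989218e+07/2 = 5.320e+08 Hz

BW=5.989e+07 Hz, fL=4.721e+08 Hz, fH=5.320e+08 Hz


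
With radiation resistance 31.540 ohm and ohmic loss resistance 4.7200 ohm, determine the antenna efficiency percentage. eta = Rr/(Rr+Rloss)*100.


eta = 31.540 / (31.540 + 4.7200) * 100 = 86.98%

86.98%


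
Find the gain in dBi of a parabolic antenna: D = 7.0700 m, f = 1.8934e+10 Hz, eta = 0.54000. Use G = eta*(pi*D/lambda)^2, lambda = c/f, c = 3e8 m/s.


lambda = c / f = 3.0000e+08 / 1.8934e+10 = 0.01584451 m
G_linear = 0.54000 * (pi * 7.0700 / 0.01584451)^2 = 1.061145e+06
G_dBi = 10 * log10(1.061145e+06) = 60.26 dBi

60.26 dBi


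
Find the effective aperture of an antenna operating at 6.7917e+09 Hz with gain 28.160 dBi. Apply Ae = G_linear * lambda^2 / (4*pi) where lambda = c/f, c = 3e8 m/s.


lambda = c / f = 3.0000e+08 / 6.7917e+09 = 0.04417156 m
G_linear = 10^(28.160/10) = 654.6362
Ae = G_linear * lambda^2 / (4*pi) = 654.6362 * 0.04417156^2 / (4*pi) = 0.1016 m^2

0.1016 m^2


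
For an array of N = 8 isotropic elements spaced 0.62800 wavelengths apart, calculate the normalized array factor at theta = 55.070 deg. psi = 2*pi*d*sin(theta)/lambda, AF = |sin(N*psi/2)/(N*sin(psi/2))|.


psi = 2*pi*0.62800*sin(55.070 deg) = 3.235006 rad
AF = |sin(8*3.235006/2) / (8*sin(3.235006/2))| = 0.04568

0.04568


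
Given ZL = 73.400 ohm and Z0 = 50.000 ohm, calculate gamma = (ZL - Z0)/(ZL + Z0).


gamma = (73.400 - 50.000) / (73.400 + 50.000) = 0.1896

0.1896


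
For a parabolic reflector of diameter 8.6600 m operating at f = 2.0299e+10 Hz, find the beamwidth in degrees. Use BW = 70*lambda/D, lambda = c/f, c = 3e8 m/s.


lambda = c / f = 3.0000e+08 / 2.0299e+10 = 0.01477905 m
BW = 70 * 0.01477905 / 8.6600 = 0.1195 deg

0.1195 deg


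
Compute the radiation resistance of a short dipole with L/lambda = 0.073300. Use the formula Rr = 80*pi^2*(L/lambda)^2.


Rr = 80 * pi^2 * (0.073300)^2 = 80 * 9.869604 * 5.372890e-03 = 4.242 ohm

4.242 ohm


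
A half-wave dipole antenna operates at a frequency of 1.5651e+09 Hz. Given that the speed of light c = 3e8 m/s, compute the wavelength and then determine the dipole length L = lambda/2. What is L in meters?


lambda = c / f = 3.0000e+08 / 1.5651e+09 = 0.1916810 m
L = lambda / 2 = 0.1916810 / 2 = 0.09584 m

0.09584 m


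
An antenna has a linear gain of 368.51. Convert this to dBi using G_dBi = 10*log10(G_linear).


G_dBi = 10 * log10(368.51) = 25.66 dBi

25.66 dBi


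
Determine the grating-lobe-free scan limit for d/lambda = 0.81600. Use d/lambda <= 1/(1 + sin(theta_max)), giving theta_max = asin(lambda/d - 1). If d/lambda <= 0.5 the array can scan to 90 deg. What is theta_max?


lambda/d - 1 = 1/0.81600 - 1 = 0.2254902
theta_max = asin(0.2254902) = 13.03 deg

13.03 deg


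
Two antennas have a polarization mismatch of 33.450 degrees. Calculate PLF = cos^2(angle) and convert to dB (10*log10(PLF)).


PLF_linear = cos^2(33.450 deg) = 0.6961686
PLF_dB = 10 * log10(0.6961686) = -1.573 dB

-1.573 dB


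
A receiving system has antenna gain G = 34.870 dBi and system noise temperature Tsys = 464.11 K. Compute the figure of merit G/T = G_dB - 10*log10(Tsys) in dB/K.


G/T = 34.870 - 10*log10(464.11) = 34.870 - 26.66621 = 8.204 dB/K

8.204 dB/K


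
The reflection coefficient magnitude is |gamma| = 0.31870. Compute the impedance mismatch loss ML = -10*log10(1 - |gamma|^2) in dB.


ML = -10 * log10(1 - 0.31870^2) = -10 * log10(0.89843031) = 0.4652 dB

0.4652 dB


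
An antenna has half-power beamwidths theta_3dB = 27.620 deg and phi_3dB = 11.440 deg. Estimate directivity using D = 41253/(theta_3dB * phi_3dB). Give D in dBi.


D_linear = 41253 / (27.620 * 11.440) = 130.5587
D_dBi = 10 * log10(130.5587) = 21.16 dBi

21.16 dBi


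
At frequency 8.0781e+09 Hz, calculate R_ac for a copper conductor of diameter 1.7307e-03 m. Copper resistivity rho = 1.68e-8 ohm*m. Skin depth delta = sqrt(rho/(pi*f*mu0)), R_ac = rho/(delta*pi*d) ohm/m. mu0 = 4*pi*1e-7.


delta = sqrt(1.68e-8 / (pi * 8.0781e+09 * 4*pi*1e-7)) = 7.258053e-07 m
R_ac = 1.68e-8 / (7.258053e-07 * pi * 1.7307e-03) = 4.257 ohm/m

4.257 ohm/m
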